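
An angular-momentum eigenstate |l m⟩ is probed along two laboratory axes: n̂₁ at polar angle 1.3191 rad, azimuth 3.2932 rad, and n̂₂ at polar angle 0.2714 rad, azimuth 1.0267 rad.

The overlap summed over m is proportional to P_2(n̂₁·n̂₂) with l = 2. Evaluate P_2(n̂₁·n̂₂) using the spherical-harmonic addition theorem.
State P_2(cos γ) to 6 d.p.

Addition theorem: P_2(cos γ) = (4π/5) Σ_m Y*_{lm}(Ω₁) Y_{lm}(Ω₂), m = −2…2:
  m=-2: Y*=0.34579 + 0.10818j  Y=-0.01288 - 0.02459j  product -0.00179 - 0.00990j
  m=-1: Y*=-0.18420 - 0.02814j  Y=0.10328 - 0.17071j  product -0.02383 + 0.02854j
  m=+0: Y*=-0.25671 + 0.00000j  Y=0.56278 + 0.00000j  product -0.14447 + 0.00000j
  m=+1: Y*=0.18420 - 0.02814j  Y=-0.10328 - 0.17071j  product -0.02383 - 0.02854j
  m=+2: Y*=0.34579 - 0.10818j  Y=-0.01288 + 0.02459j  product -0.00179 + 0.00990j
Accumulated sum -0.19572 - 0.00000j; after 4π/(2l+1) scaling, -0.49189 - 0.00000j ⇒ P_2 = -0.491891

-0.491891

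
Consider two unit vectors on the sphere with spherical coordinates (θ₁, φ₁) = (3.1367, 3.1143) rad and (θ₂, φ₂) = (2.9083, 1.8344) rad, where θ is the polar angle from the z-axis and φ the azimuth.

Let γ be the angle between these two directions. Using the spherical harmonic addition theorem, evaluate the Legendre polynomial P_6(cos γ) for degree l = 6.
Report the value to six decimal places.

0.509041

Expand P_6 via completeness: Σ_{m} conj(Y_{6,m}) at Ω₁ times Y_{6,m} at Ω₂ —
  term(m=-6) = +0.000000+0.000000i   from Y*(Ω₁)=+0.000000-0.000000i, Y(Ω₂)=+0.000001+0.000074i
  term(m=-5) = +0.000000+0.000000i   from Y*(Ω₁)=+0.000000-0.000000i, Y(Ω₂)=+0.001041+0.000269i
  term(m=-4) = +0.000000-0.000000i   from Y*(Ω₁)=+0.000000-0.000000i, Y(Ω₂)=+0.004736-0.008341i
  term(m=-3) = -0.000000-0.000000i   from Y*(Ω₁)=+0.000001-0.000000i, Y(Ω₂)=-0.041261-0.040817i
  term(m=-2) = -0.000025+0.000016i   from Y*(Ω₁)=+0.000125-0.000007i, Y(Ω₂)=-0.203519+0.118483i
  term(m=-1) = +0.002644+0.008831i   from Y*(Ω₁)=+0.016117-0.000440i, Y(Ω₂)=+0.148974+0.551993i
  term(m=+0) = +0.521367+0.000000i   from Y*(Ω₁)=+1.016852-0.000000i, Y(Ω₂)=+0.512727+0.000000i
  term(m=+1) = +0.002644-0.008831i   from Y*(Ω₁)=-0.016117-0.000440i, Y(Ω₂)=-0.148974+0.551993i
  term(m=+2) = -0.000025-0.000016i   from Y*(Ω₁)=+0.000125+0.000007i, Y(Ω₂)=-0.203519-0.118483i
  term(m=+3) = -0.000000+0.000000i   from Y*(Ω₁)=-0.000001-0.000000i, Y(Ω₂)=+0.041261-0.040817i
  term(m=+4) = +0.000000+0.000000i   from Y*(Ω₁)=+0.000000+0.000000i, Y(Ω₂)=+0.004736+0.008341i
  term(m=+5) = +0.000000-0.000000i   from Y*(Ω₁)=-0.000000-0.000000i, Y(Ω₂)=-0.001041+0.000269i
  term(m=+6) = +0.000000-0.000000i   from Y*(Ω₁)=+0.000000+0.000000i, Y(Ω₂)=+0.000001-0.000074i
Total Σ_m = +0.526606+0.000000i. Multiply by 0.966644: +0.509041+0.000000i. P_6(cos γ) = 0.509041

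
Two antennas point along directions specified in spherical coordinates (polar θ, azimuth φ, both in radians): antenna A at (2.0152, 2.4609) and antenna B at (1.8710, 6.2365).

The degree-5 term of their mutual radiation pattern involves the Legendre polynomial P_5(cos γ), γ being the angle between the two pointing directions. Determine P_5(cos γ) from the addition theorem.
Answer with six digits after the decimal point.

0.072211

Summing Y*_{l m}(θ₁,φ₁)·Y_{l m}(θ₂,φ₂) over m ∈ [−5, 5]; prefactor 4π/(2·5+1) = 1.142397:
  [-5]  conj(Y_{5,-5})(Ω₁) = +0.268965-0.072090i ; Y_{5,-5}(Ω₂) = +0.359208+0.085405i ; Δ = +0.102771-0.002924i
  [-4]  conj(Y_{5,-4})(Ω₁) = +0.383059+0.170523i ; Y_{5,-4}(Ω₂) = -0.355152-0.067103i ; Δ = -0.124601-0.086266i
  [-3]  conj(Y_{5,-3})(Ω₁) = +0.076698+0.150513i ; Y_{5,-3}(Ω₂) = -0.063599-0.008966i ; Δ = -0.003528-0.010260i
  [-2]  conj(Y_{5,-2})(Ω₁) = +0.055007-0.258826i ; Y_{5,-2}(Ω₂) = +0.335893+0.031454i ; Δ = +0.026618-0.085208i
  [-1]  conj(Y_{5,-1})(Ω₁) = +0.195561-0.158367i ; Y_{5,-1}(Ω₂) = -0.019460-0.000909i ; Δ = -0.003950+0.002904i
  [+0]  conj(Y_{5,0})(Ω₁) = -0.211880-0.000000i ; Y_{5,0}(Ω₂) = -0.323721+0.000000i ; Δ = +0.068590+0.000000i
  [+1]  conj(Y_{5,1})(Ω₁) = -0.195561-0.158367i ; Y_{5,1}(Ω₂) = +0.019460-0.000909i ; Δ = -0.003950-0.002904i
  [+2]  conj(Y_{5,2})(Ω₁) = +0.055007+0.258826i ; Y_{5,2}(Ω₂) = +0.335893-0.031454i ; Δ = +0.026618+0.085208i
  [+3]  conj(Y_{5,3})(Ω₁) = -0.076698+0.150513i ; Y_{5,3}(Ω₂) = +0.063599-0.008966i ; Δ = -0.003528+0.010260i
  [+4]  conj(Y_{5,4})(Ω₁) = +0.383059-0.170523i ; Y_{5,4}(Ω₂) = -0.355152+0.067103i ; Δ = -0.124601+0.086266i
  [+5]  conj(Y_{5,5})(Ω₁) = -0.268965-0.072090i ; Y_{5,5}(Ω₂) = -0.359208+0.085405i ; Δ = +0.102771+0.002924i
Total Σ_m = +0.063210+0.000000i. Multiply by 1.142397: +0.072211+0.000000i. P_5(cos γ) = 0.072211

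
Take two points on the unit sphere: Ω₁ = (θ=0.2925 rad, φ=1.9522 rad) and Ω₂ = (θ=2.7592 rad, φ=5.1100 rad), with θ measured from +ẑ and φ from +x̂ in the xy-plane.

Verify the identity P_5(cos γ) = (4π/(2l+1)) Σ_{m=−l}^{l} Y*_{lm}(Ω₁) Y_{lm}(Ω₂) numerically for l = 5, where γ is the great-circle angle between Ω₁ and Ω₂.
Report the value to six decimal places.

Expand P_5 via completeness: Σ_{m} conj(Y_{5,m}) at Ω₁ times Y_{5,m} at Ω₂ —
  [-5]  conj(Y_{5,-5})(Ω₁) = -0.000873-0.000305i ; Y_{5,-5}(Ω₂) = +0.003069-0.001361i ; Δ = -0.000003+0.000000i
  [-4]  conj(Y_{5,-4})(Ω₁) = +0.000439+0.009705i ; Y_{5,-4}(Ω₂) = +0.000519+0.026393i ; Δ = -0.000256+0.000017i
  [-3]  conj(Y_{5,-3})(Ω₁) = +0.054754-0.024885i ; Y_{5,-3}(Ω₂) = -0.112704-0.044750i ; Δ = -0.007285+0.000354i
  [-2]  conj(Y_{5,-2})(Ω₁) = -0.170745-0.163200i ; Y_{5,-2}(Ω₂) = +0.242529-0.247342i ; Δ = -0.081777+0.002652i
  [-1]  conj(Y_{5,-1})(Ω₁) = -0.199968+0.498623i ; Y_{5,-1}(Ω₂) = +0.208639+0.496784i ; Δ = -0.289429+0.004691i
  [+0]  conj(Y_{5,0})(Ω₁) = +0.423234-0.000000i ; Y_{5,0}(Ω₂) = -0.154531+0.000000i ; Δ = -0.065403+0.000000i
  [+1]  conj(Y_{5,1})(Ω₁) = +0.199968+0.498623i ; Y_{5,1}(Ω₂) = -0.208639+0.496784i ; Δ = -0.289429-0.004691i
  [+2]  conj(Y_{5,2})(Ω₁) = -0.170745+0.163200i ; Y_{5,2}(Ω₂) = +0.242529+0.247342i ; Δ = -0.081777-0.002652i
  [+3]  conj(Y_{5,3})(Ω₁) = -0.054754-0.024885i ; Y_{5,3}(Ω₂) = +0.112704-0.044750i ; Δ = -0.007285-0.000354i
  [+4]  conj(Y_{5,4})(Ω₁) = +0.000439-0.009705i ; Y_{5,4}(Ω₂) = +0.000519-0.026393i ; Δ = -0.000256-0.000017i
  [+5]  conj(Y_{5,5})(Ω₁) = +0.000873-0.000305i ; Y_{5,5}(Ω₂) = -0.003069-0.001361i ; Δ = -0.000003-0.000000i
Accumulated sum -0.822902+0.000000i; after 4π/(2l+1) scaling, -0.940081+0.000000i ⇒ P_5 = -0.940081

-0.940081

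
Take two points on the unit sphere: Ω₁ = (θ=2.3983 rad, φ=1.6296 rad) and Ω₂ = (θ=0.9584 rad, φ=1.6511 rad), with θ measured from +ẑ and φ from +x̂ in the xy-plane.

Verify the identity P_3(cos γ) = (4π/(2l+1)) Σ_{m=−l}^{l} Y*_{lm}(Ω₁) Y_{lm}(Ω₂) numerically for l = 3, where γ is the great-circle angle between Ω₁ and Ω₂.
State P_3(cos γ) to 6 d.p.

Expand P_3 via completeness: Σ_{m} conj(Y_{3,m}) at Ω₁ times Y_{3,m} at Ω₂ —
  m=-3: 0.02269 - 0.12729j × 0.05454 + 0.22199j = 0.02949 - 0.00191j  (running Σ = 0.02949 - 0.00191j)
  m=-2: 0.34219 + 0.04043j × -0.38829 + 0.06290j = -0.13541 + 0.00583j  (running Σ = -0.10592 + 0.00392j)
  m=-1: -0.02198 + 0.37339j × -0.01383 - 0.17190j = 0.06449 - 0.00139j  (running Σ = -0.04143 + 0.00253j)
  m=0: 0.07960 + 0.00000j × -0.28913 + 0.00000j = -0.02302 + 0.00000j  (running Σ = -0.06444 + 0.00253j)
  m=1: 0.02198 + 0.37339j × 0.01383 - 0.17190j = 0.06449 + 0.00139j  (running Σ = 0.00005 + 0.00392j)
  m=2: 0.34219 - 0.04043j × -0.38829 - 0.06290j = -0.13541 - 0.00583j  (running Σ = -0.13536 - 0.00191j)
  m=3: -0.02269 - 0.12729j × -0.05454 + 0.22199j = 0.02949 + 0.00191j  (running Σ = -0.10587 + 0.00000j)
Σ over m = -0.10587 + 0.00000j; ×(4π/7) → -0.19005 + 0.00000j. Real part: -0.190050

-0.190050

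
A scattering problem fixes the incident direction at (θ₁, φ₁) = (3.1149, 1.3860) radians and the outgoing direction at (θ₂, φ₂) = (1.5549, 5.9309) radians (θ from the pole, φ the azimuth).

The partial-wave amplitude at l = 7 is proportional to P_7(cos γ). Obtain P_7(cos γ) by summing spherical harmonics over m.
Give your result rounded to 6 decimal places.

Expand P_7 via completeness: Σ_{m} conj(Y_{7,m}) at Ω₁ times Y_{7,m} at Ω₂ —
  [-7]  conj(Y_{7,-7})(Ω₁) = -0.00000 - 0.00000j ; Y_{7,-7}(Ω₂) = -0.38985 + 0.31243j ; Δ = 0.00000 - 0.00000j
  [-6]  conj(Y_{7,-6})(Ω₁) = 0.00000 - 0.00000j ; Y_{7,-6}(Ω₂) = -0.01535 + 0.02544j ; Δ = 0.00000 + 0.00000j
  [-5]  conj(Y_{7,-5})(Ω₁) = 0.00000 + 0.00000j ; Y_{7,-5}(Ω₂) = 0.06925 - 0.35887j ; Δ = 0.00000 - 0.00000j
  [-4]  conj(Y_{7,-4})(Ω₁) = -0.00000 + 0.00000j ; Y_{7,-4}(Ω₂) = -0.00562 - 0.03448j ; Δ = 0.00000 + 0.00000j
  [-3]  conj(Y_{7,-3})(Ω₁) = -0.00009 - 0.00014j ; Y_{7,-3}(Ω₂) = 0.16220 + 0.28731j ; Δ = 0.00003 - 0.00005j
  [-2]  conj(Y_{7,-2})(Ω₁) = 0.00497 - 0.00193j ; Y_{7,-2}(Ω₂) = 0.02836 + 0.02411j ; Δ = 0.00019 + 0.00007j
  [-1]  conj(Y_{7,-1})(Ω₁) = 0.01995 + 0.10673j ; Y_{7,-1}(Ω₂) = -0.29768 - 0.10943j ; Δ = 0.00574 - 0.03396j
  [+0]  conj(Y_{7,0})(Ω₁) = -1.08168 + 0.00000j ; Y_{7,0}(Ω₂) = -0.03790 + 0.00000j ; Δ = 0.04100 + 0.00000j
  [+1]  conj(Y_{7,1})(Ω₁) = -0.01995 + 0.10673j ; Y_{7,1}(Ω₂) = 0.29768 - 0.10943j ; Δ = 0.00574 + 0.03396j
  [+2]  conj(Y_{7,2})(Ω₁) = 0.00497 + 0.00193j ; Y_{7,2}(Ω₂) = 0.02836 - 0.02411j ; Δ = 0.00019 - 0.00007j
  [+3]  conj(Y_{7,3})(Ω₁) = 0.00009 - 0.00014j ; Y_{7,3}(Ω₂) = -0.16220 + 0.28731j ; Δ = 0.00003 + 0.00005j
  [+4]  conj(Y_{7,4})(Ω₁) = -0.00000 - 0.00000j ; Y_{7,4}(Ω₂) = -0.00562 + 0.03448j ; Δ = 0.00000 - 0.00000j
  [+5]  conj(Y_{7,5})(Ω₁) = -0.00000 + 0.00000j ; Y_{7,5}(Ω₂) = -0.06925 - 0.35887j ; Δ = 0.00000 + 0.00000j
  [+6]  conj(Y_{7,6})(Ω₁) = 0.00000 + 0.00000j ; Y_{7,6}(Ω₂) = -0.01535 - 0.02544j ; Δ = 0.00000 - 0.00000j
  [+7]  conj(Y_{7,7})(Ω₁) = 0.00000 - 0.00000j ; Y_{7,7}(Ω₂) = 0.38985 + 0.31243j ; Δ = 0.00000 + 0.00000j
Σ over m = 0.05291 + 0.00000j; ×(4π/15) → 0.04433 + 0.00000j. Real part: 0.044326

0.044326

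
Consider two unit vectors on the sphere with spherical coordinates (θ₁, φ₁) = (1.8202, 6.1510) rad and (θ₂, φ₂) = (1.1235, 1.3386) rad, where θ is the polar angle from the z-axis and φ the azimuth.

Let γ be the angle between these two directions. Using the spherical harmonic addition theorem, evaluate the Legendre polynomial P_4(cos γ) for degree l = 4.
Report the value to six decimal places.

0.373571

Term-by-term m-sum for l=4 (normalisation 4π/9 = 1.396263):
  term(m=-4) = 0.10512 + 0.04445j   from Y*(Ω₁)=0.33696 - 0.19686j, Y(Ω₂)=0.17512 + 0.23421j
  term(m=-3) = 0.03297 - 0.10658j   from Y*(Ω₁)=-0.25933 + 0.10859j, Y(Ω₂)=-0.25459 + 0.30436j
  term(m=-2) = 0.01487 + 0.00301j   from Y*(Ω₁)=-0.17391 + 0.04708j, Y(Ω₂)=-0.07527 - 0.03770j
  term(m=-1) = -0.00907 + 0.09037j   from Y*(Ω₁)=0.28867 - 0.03838j, Y(Ω₂)=-0.07177 + 0.30350j
  term(m=+0) = -0.02022 + 0.00000j   from Y*(Ω₁)=0.13776 + 0.00000j, Y(Ω₂)=-0.14677 + 0.00000j
  term(m=+1) = -0.00907 - 0.09037j   from Y*(Ω₁)=-0.28867 - 0.03838j, Y(Ω₂)=0.07177 + 0.30350j
  term(m=+2) = 0.01487 - 0.00301j   from Y*(Ω₁)=-0.17391 - 0.04708j, Y(Ω₂)=-0.07527 + 0.03770j
  term(m=+3) = 0.03297 + 0.10658j   from Y*(Ω₁)=0.25933 + 0.10859j, Y(Ω₂)=0.25459 + 0.30436j
  term(m=+4) = 0.10512 - 0.04445j   from Y*(Ω₁)=0.33696 + 0.19686j, Y(Ω₂)=0.17512 - 0.23421j
Σ over m = 0.26755 + 0.00000j; ×(4π/9) → 0.37357 + 0.00000j. Real part: 0.373571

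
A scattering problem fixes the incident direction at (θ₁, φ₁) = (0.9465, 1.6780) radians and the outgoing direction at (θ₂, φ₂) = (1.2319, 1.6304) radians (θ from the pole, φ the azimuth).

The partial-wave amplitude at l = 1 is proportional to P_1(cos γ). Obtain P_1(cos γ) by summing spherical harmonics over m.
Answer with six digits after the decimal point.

Expand P_1 via completeness: Σ_{m} conj(Y_{1,m}) at Ω₁ times Y_{1,m} at Ω₂ —
  [-1]  conj(Y_{1,-1})(Ω₁) = -0.02999 + 0.27872j ; Y_{1,-1}(Ω₂) = -0.01941 - 0.32526j ; Δ = 0.09124 + 0.00435j
  [+0]  conj(Y_{1,0})(Ω₁) = 0.28560 + 0.00000j ; Y_{1,0}(Ω₂) = 0.16243 + 0.00000j ; Δ = 0.04639 + 0.00000j
  [+1]  conj(Y_{1,1})(Ω₁) = 0.02999 + 0.27872j ; Y_{1,1}(Ω₂) = 0.01941 - 0.32526j ; Δ = 0.09124 - 0.00435j
Accumulated sum 0.22887 + 0.00000j; after 4π/(2l+1) scaling, 0.95868 + 0.00000j ⇒ P_1 = 0.958682

0.958682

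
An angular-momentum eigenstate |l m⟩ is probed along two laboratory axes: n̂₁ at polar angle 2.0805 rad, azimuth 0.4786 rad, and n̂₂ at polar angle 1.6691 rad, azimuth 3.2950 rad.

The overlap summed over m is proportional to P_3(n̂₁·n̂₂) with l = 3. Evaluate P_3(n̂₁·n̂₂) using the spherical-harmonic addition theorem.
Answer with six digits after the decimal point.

-0.001992

Expand P_3 via completeness: Σ_{m} conj(Y_{3,m}) at Ω₁ times Y_{3,m} at Ω₂ —
  m=-3: 0.03735 + 0.27496j × -0.36843 + 0.18264j = -0.06398 - 0.09448j  (running Σ = -0.06398 - 0.09448j)
  m=-2: -0.21877 - 0.31063j × -0.09470 + 0.03000j = 0.03004 + 0.02285j  (running Σ = -0.03394 - 0.07163j)
  m=-1: 0.04766 + 0.02473j × 0.30253 - 0.04678j = 0.01557 + 0.00525j  (running Σ = -0.01837 - 0.06638j)
  m=0: 0.32951 + 0.00000j × 0.10811 + 0.00000j = 0.03562 + 0.00000j  (running Σ = 0.01726 - 0.06638j)
  m=1: -0.04766 + 0.02473j × -0.30253 - 0.04678j = 0.01557 - 0.00525j  (running Σ = 0.03283 - 0.07163j)
  m=2: -0.21877 + 0.31063j × -0.09470 - 0.03000j = 0.03004 - 0.02285j  (running Σ = 0.06287 - 0.09448j)
  m=3: -0.03735 + 0.27496j × 0.36843 + 0.18264j = -0.06398 + 0.09448j  (running Σ = -0.00111 + 0.00000j)
Total Σ_m = -0.00111 + 0.00000j. Multiply by 1.795196: -0.00199 + 0.00000j. P_3(cos γ) = -0.001992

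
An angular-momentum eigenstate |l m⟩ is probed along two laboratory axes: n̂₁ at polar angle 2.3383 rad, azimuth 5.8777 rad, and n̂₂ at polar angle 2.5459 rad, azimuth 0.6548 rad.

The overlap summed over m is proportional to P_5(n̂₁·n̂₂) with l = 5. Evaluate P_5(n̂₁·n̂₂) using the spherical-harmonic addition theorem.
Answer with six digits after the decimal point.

Expand P_5 via completeness: Σ_{m} conj(Y_{5,m}) at Ω₁ times Y_{5,m} at Ω₂ —
  [-5]  conj(Y_{5,-5})(Ω₁) = -0.03950 - 0.08041j ; Y_{5,-5}(Ω₂) = -0.02558 + 0.00341j ; Δ = 0.00128 + 0.00192j
  [-4]  conj(Y_{5,-4})(Ω₁) = 0.01397 + 0.27297j ; Y_{5,-4}(Ω₂) = 0.10435 + 0.06008j ; Δ = -0.01494 + 0.02932j
  [-3]  conj(Y_{5,-3})(Ω₁) = 0.14937 - 0.40376j ; Y_{5,-3}(Ω₂) = -0.12108 - 0.29157j ; Δ = -0.13581 + 0.00534j
  [-2]  conj(Y_{5,-2})(Ω₁) = -0.18736 + 0.19719j ; Y_{5,-2}(Ω₂) = -0.12038 + 0.45037j ; Δ = -0.06625 - 0.10812j
  [-1]  conj(Y_{5,-1})(Ω₁) = -0.18395 + 0.07897j ; Y_{5,-1}(Ω₂) = 0.18052 - 0.13860j ; Δ = -0.02226 + 0.03975j
  [+0]  conj(Y_{5,0})(Ω₁) = 0.33331 + 0.00000j ; Y_{5,0}(Ω₂) = 0.32777 + 0.00000j ; Δ = 0.10925 + 0.00000j
  [+1]  conj(Y_{5,1})(Ω₁) = 0.18395 + 0.07897j ; Y_{5,1}(Ω₂) = -0.18052 - 0.13860j ; Δ = -0.02226 - 0.03975j
  [+2]  conj(Y_{5,2})(Ω₁) = -0.18736 - 0.19719j ; Y_{5,2}(Ω₂) = -0.12038 - 0.45037j ; Δ = -0.06625 + 0.10812j
  [+3]  conj(Y_{5,3})(Ω₁) = -0.14937 - 0.40376j ; Y_{5,3}(Ω₂) = 0.12108 - 0.29157j ; Δ = -0.13581 - 0.00534j
  [+4]  conj(Y_{5,4})(Ω₁) = 0.01397 - 0.27297j ; Y_{5,4}(Ω₂) = 0.10435 - 0.06008j ; Δ = -0.01494 - 0.02932j
  [+5]  conj(Y_{5,5})(Ω₁) = 0.03950 - 0.08041j ; Y_{5,5}(Ω₂) = 0.02558 + 0.00341j ; Δ = 0.00128 - 0.00192j
Accumulated sum -0.36672 - 0.00000j; after 4π/(2l+1) scaling, -0.41894 - 0.00000j ⇒ P_5 = -0.418943

-0.418943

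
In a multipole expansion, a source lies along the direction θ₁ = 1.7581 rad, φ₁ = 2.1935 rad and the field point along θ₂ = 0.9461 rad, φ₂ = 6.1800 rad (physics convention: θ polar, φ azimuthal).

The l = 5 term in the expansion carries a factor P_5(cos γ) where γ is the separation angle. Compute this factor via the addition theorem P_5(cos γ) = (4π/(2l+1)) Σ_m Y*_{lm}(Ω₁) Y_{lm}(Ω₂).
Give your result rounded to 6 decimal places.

Term-by-term m-sum for l=5 (normalisation 4π/11 = 1.142397):
  m=-5: (-0.011928, -0.424771) × (0.141762, 0.080403) = (0.032462, -0.061176)  (running Σ = (0.032462, -0.061176))
  m=-4: (0.202626, -0.154286) × (0.340392, 0.149056) = (0.091969, -0.022315)  (running Σ = (0.124431, -0.083491))
  m=-3: (-0.215813, -0.066124) × (0.365499, 0.116900) = (-0.071149, -0.049397)  (running Σ = (0.053282, -0.132888))
  m=-2: (-0.087256, -0.258629) × (0.016693, 0.003495) = (-0.000553, -0.004622)  (running Σ = (0.052729, -0.137510))
  m=-1: (-0.099072, 0.137984) × (-0.344137, -0.035636) = (0.039012, -0.043955)  (running Σ = (0.091741, -0.181464))
  m=0: (-0.275452, -0.000000) × (-0.107566, 0.000000) = (0.029629, 0.000000)  (running Σ = (0.121370, -0.181464))
  m=1: (0.099072, 0.137984) × (0.344137, -0.035636) = (0.039012, 0.043955)  (running Σ = (0.160381, -0.137510))
  m=2: (-0.087256, 0.258629) × (0.016693, -0.003495) = (-0.000553, 0.004622)  (running Σ = (0.159829, -0.132888))
  m=3: (0.215813, -0.066124) × (-0.365499, 0.116900) = (-0.071149, 0.049397)  (running Σ = (0.088679, -0.083491))
  m=4: (0.202626, 0.154286) × (0.340392, -0.149056) = (0.091969, 0.022315)  (running Σ = (0.180649, -0.061176))
  m=5: (0.011928, -0.424771) × (-0.141762, 0.080403) = (0.032462, 0.061176)  (running Σ = (0.213110, 0.000000))
Σ over m = (0.213110, 0.000000); ×(4π/11) → (0.243457, 0.000000). Real part: 0.243457

0.243457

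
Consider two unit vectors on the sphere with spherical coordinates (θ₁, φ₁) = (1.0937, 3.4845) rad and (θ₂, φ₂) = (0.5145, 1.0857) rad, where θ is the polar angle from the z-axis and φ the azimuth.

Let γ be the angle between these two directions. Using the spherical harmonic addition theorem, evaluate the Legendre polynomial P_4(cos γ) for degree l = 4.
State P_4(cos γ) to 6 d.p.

Summing Y*_{l m}(θ₁,φ₁)·Y_{l m}(θ₂,φ₂) over m ∈ [−4, 4]; prefactor 4π/(2·4+1) = 1.396263:
  m=-4: Y*=+0.054524+0.270132i  Y=-0.009374+0.024199i  product -0.007048-0.001213i
  m=-3: Y*=-0.207873-0.345158i  Y=-0.128983+0.014965i  product +0.031977+0.041409i
  m=-2: Y*=+0.097259+0.079589i  Y=-0.197083-0.287702i  product +0.003730-0.043667i
  m=-1: Y*=+0.276973+0.098882i  Y=+0.217815-0.413228i  product +0.101190-0.092915i
  m=+0: Y*=-0.187211-0.000000i  Y=+0.038718+0.000000i  product -0.007248-0.000000i
  m=+1: Y*=-0.276973+0.098882i  Y=-0.217815-0.413228i  product +0.101190+0.092915i
  m=+2: Y*=+0.097259-0.079589i  Y=-0.197083+0.287702i  product +0.003730+0.043667i
  m=+3: Y*=+0.207873-0.345158i  Y=+0.128983+0.014965i  product +0.031977-0.041409i
  m=+4: Y*=+0.054524-0.270132i  Y=-0.009374-0.024199i  product -0.007048+0.001213i
Total Σ_m = +0.252450-0.000000i. Multiply by 1.396263: +0.352487-0.000000i. P_4(cos γ) = 0.352487

0.352487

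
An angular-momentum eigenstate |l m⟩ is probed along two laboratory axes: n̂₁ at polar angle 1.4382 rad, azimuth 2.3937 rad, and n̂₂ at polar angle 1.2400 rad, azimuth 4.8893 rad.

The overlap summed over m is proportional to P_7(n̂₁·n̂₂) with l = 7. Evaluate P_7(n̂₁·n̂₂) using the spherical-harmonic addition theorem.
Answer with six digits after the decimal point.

-0.131922

Summing Y*_{l m}(θ₁,φ₁)·Y_{l m}(θ₂,φ₂) over m ∈ [−7, 7]; prefactor 4π/(2·7+1) = 0.837758:
  [-7]  conj(Y_{7,-7})(Ω₁) = -0.23475 - 0.40730j ; Y_{7,-7}(Ω₂) = -0.31996 - 0.11046j ; Δ = 0.03012 + 0.15625j
  [-6]  conj(Y_{7,-6})(Ω₁) = -0.05235 + 0.22870j ; Y_{7,-6}(Ω₂) = -0.21207 + 0.37974j ; Δ = -0.07574 - 0.06838j
  [-5]  conj(Y_{7,-5})(Ω₁) = -0.22426 + 0.15272j ; Y_{7,-5}(Ω₂) = 0.07979 + 0.06535j ; Δ = -0.02787 - 0.00247j
  [-4]  conj(Y_{7,-4})(Ω₁) = 0.25678 + 0.03881j ; Y_{7,-4}(Ω₂) = -0.23602 + 0.20191j ; Δ = -0.06844 + 0.04268j
  [-3]  conj(Y_{7,-3})(Ω₁) = 0.12692 + 0.15926j ; Y_{7,-3}(Ω₂) = 0.11233 + 0.19140j ; Δ = -0.01622 + 0.04218j
  [-2]  conj(Y_{7,-2})(Ω₁) = 0.01998 - 0.26592j ; Y_{7,-2}(Ω₂) = -0.21266 + 0.07855j ; Δ = 0.01664 + 0.05812j
  [-1]  conj(Y_{7,-1})(Ω₁) = 0.12947 - 0.12010j ; Y_{7,-1}(Ω₂) = 0.04504 + 0.25193j ; Δ = 0.03609 + 0.02721j
  [+0]  conj(Y_{7,0})(Ω₁) = -0.26816 + 0.00000j ; Y_{7,0}(Ω₂) = -0.19913 + 0.00000j ; Δ = 0.05340 + 0.00000j
  [+1]  conj(Y_{7,1})(Ω₁) = -0.12947 - 0.12010j ; Y_{7,1}(Ω₂) = -0.04504 + 0.25193j ; Δ = 0.03609 - 0.02721j
  [+2]  conj(Y_{7,2})(Ω₁) = 0.01998 + 0.26592j ; Y_{7,2}(Ω₂) = -0.21266 - 0.07855j ; Δ = 0.01664 - 0.05812j
  [+3]  conj(Y_{7,3})(Ω₁) = -0.12692 + 0.15926j ; Y_{7,3}(Ω₂) = -0.11233 + 0.19140j ; Δ = -0.01622 - 0.04218j
  [+4]  conj(Y_{7,4})(Ω₁) = 0.25678 - 0.03881j ; Y_{7,4}(Ω₂) = -0.23602 - 0.20191j ; Δ = -0.06844 - 0.04268j
  [+5]  conj(Y_{7,5})(Ω₁) = 0.22426 + 0.15272j ; Y_{7,5}(Ω₂) = -0.07979 + 0.06535j ; Δ = -0.02787 + 0.00247j
  [+6]  conj(Y_{7,6})(Ω₁) = -0.05235 - 0.22870j ; Y_{7,6}(Ω₂) = -0.21207 - 0.37974j ; Δ = -0.07574 + 0.06838j
  [+7]  conj(Y_{7,7})(Ω₁) = 0.23475 - 0.40730j ; Y_{7,7}(Ω₂) = 0.31996 - 0.11046j ; Δ = 0.03012 - 0.15625j
Accumulated sum -0.15747 - 0.00000j; after 4π/(2l+1) scaling, -0.13192 - 0.00000j ⇒ P_7 = -0.131922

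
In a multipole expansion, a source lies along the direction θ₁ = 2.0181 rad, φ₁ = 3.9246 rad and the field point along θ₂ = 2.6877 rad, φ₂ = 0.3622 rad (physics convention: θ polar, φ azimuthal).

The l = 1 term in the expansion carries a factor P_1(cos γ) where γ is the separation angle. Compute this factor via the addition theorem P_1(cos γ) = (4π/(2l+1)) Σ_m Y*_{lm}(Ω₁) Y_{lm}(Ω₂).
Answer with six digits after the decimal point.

0.027900

Term-by-term m-sum for l=1 (normalisation 4π/3 = 4.188790):
  [-1]  conj(Y_{1,-1})(Ω₁) = (-0.220792, -0.219739) ; Y_{1,-1}(Ω₂) = (0.141659, -0.053677) ; Δ = (-0.043072, -0.019277)
  [+0]  conj(Y_{1,0})(Ω₁) = (-0.211338, -0.000000) ; Y_{1,0}(Ω₂) = (-0.439130, 0.000000) ; Δ = (0.092805, 0.000000)
  [+1]  conj(Y_{1,1})(Ω₁) = (0.220792, -0.219739) ; Y_{1,1}(Ω₂) = (-0.141659, -0.053677) ; Δ = (-0.043072, 0.019277)
Σ over m = (0.006661, 0.000000); ×(4π/3) → (0.027900, 0.000000). Real part: 0.027900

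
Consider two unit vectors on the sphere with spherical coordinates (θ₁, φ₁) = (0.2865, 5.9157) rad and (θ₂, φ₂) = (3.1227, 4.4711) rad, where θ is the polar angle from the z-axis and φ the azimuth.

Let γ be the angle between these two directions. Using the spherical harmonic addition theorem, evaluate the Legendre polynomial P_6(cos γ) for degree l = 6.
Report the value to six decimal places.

0.293513

Addition theorem: P_6(cos γ) = (4π/13) Σ_m Y*_{lm}(Ω₁) Y_{lm}(Ω₂), m = −6…6:
  m=-6: Y*=-0.00015 - 0.00020j  Y=-0.00000 - 0.00000j  product -0.00000 + 0.00000j
  m=-5: Y*=-0.00076 - 0.00279j  Y=0.00000 - 0.00000j  product -0.00000 - 0.00000j
  m=-4: Y*=0.00209 - 0.02065j  Y=0.00000 + 0.00000j  product 0.00000 - 0.00000j
  m=-3: Y*=0.04533 - 0.08961j  Y=-0.00002 + 0.00003j  product 0.00000 + 0.00000j
  m=-2: Y*=0.23883 - 0.21588j  Y=-0.00165 - 0.00086j  product -0.00058 + 0.00015j
  m=-1: Y*=0.55607 - 0.21407j  Y=0.01485 - 0.06035j  product -0.00466 - 0.03674j
  m=+0: Y*=0.31000 + 0.00000j  Y=1.01330 + 0.00000j  product 0.31412 + 0.00000j
  m=+1: Y*=-0.55607 - 0.21407j  Y=-0.01485 - 0.06035j  product -0.00466 + 0.03674j
  m=+2: Y*=0.23883 + 0.21588j  Y=-0.00165 + 0.00086j  product -0.00058 - 0.00015j
  m=+3: Y*=-0.04533 - 0.08961j  Y=0.00002 + 0.00003j  product 0.00000 - 0.00000j
  m=+4: Y*=0.00209 + 0.02065j  Y=0.00000 - 0.00000j  product 0.00000 + 0.00000j
  m=+5: Y*=0.00076 - 0.00279j  Y=-0.00000 - 0.00000j  product -0.00000 + 0.00000j
  m=+6: Y*=-0.00015 + 0.00020j  Y=-0.00000 + 0.00000j  product -0.00000 - 0.00000j
Accumulated sum 0.30364 - 0.00000j; after 4π/(2l+1) scaling, 0.29351 - 0.00000j ⇒ P_6 = 0.293513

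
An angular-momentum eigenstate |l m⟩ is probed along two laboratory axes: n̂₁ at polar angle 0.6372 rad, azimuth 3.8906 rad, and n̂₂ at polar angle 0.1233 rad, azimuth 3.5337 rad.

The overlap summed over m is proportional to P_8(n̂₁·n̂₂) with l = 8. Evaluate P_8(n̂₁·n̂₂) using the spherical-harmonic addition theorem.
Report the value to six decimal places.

-0.339513

Addition theorem: P_8(cos γ) = (4π/17) Σ_m Y*_{lm}(Ω₁) Y_{lm}(Ω₂), m = −8…8:
  m=-8: +0.007750-0.002322i × -0.000000-0.000000i = -0.000000+0.000000i  (running Σ = -0.000000+0.000000i)
  m=-7: -0.022128+0.037710i × +0.000001+0.000000i = -0.000000+0.000000i  (running Σ = -0.000000+0.000000i)
  m=-6: -0.031425-0.141629i × -0.000013-0.000013i = -0.000001+0.000002i  (running Σ = -0.000001+0.000002i)
  m=-5: +0.268386+0.184973i × +0.000102+0.000247i = -0.000018+0.000085i  (running Σ = -0.000020+0.000087i)
  m=-4: -0.475208+0.069666i × +0.000007-0.002975i = +0.000204+0.001414i  (running Σ = +0.000184+0.001502i)
  m=-3: +0.229497-0.286000i × -0.009434+0.022662i = +0.004316+0.007899i  (running Σ = +0.004500+0.009401i)
  m=-2: -0.006694-0.091816i × +0.101556-0.101316i = -0.009982-0.008646i  (running Σ = -0.005482+0.000755i)
  m=-1: +0.304316+0.282936i × -0.489382+0.202369i = -0.206184-0.076879i  (running Σ = -0.211666-0.076125i)
  m=0: -0.041543-0.000000i × +0.865760+0.000000i = -0.035967-0.000000i  (running Σ = -0.247633-0.076125i)
  m=1: -0.304316+0.282936i × +0.489382+0.202369i = -0.206184+0.076879i  (running Σ = -0.453817+0.000755i)
  m=2: -0.006694+0.091816i × +0.101556+0.101316i = -0.009982+0.008646i  (running Σ = -0.463799+0.009401i)
  m=3: -0.229497-0.286000i × +0.009434+0.022662i = +0.004316-0.007899i  (running Σ = -0.459483+0.001502i)
  m=4: -0.475208-0.069666i × +0.000007+0.002975i = +0.000204-0.001414i  (running Σ = -0.459279+0.000087i)
  m=5: -0.268386+0.184973i × -0.000102+0.000247i = -0.000018-0.000085i  (running Σ = -0.459297+0.000002i)
  m=6: -0.031425+0.141629i × -0.000013+0.000013i = -0.000001-0.000002i  (running Σ = -0.459299+0.000000i)
  m=7: +0.022128+0.037710i × -0.000001+0.000000i = -0.000000-0.000000i  (running Σ = -0.459299+0.000000i)
  m=8: +0.007750+0.002322i × -0.000000+0.000000i = -0.000000-0.000000i  (running Σ = -0.459299+0.000000i)
Accumulated sum -0.459299+0.000000i; after 4π/(2l+1) scaling, -0.339513+0.000000i ⇒ P_8 = -0.339513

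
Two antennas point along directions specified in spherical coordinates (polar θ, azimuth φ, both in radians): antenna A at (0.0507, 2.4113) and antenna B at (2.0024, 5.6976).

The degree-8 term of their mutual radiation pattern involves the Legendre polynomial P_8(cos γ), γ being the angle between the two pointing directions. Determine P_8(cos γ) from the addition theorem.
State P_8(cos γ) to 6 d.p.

Term-by-term m-sum for l=8 (normalisation 4π/17 = 0.739198):
  term(m=-8) = +0.000000-0.000000i   from Y*(Ω₁)=+0.000000+0.000000i, Y(Ω₂)=-0.006615-0.238683i
  term(m=-7) = +0.000000-0.000000i   from Y*(Ω₁)=-0.000000-0.000000i, Y(Ω₂)=+0.253180+0.359718i
  term(m=-6) = +0.000000-0.000000i   from Y*(Ω₁)=-0.000000+0.000000i, Y(Ω₂)=-0.319980-0.124816i
  term(m=-5) = -0.000000+0.000000i   from Y*(Ω₁)=+0.000003-0.000002i, Y(Ω₂)=-0.077072+0.016723i
  term(m=-4) = -0.000027+0.000017i   from Y*(Ω₁)=-0.000087-0.000019i, Y(Ω₂)=+0.250342-0.257376i
  term(m=-3) = -0.000159+0.000074i   from Y*(Ω₁)=+0.001047+0.001466i, Y(Ω₂)=-0.018002+0.095688i
  term(m=-2) = +0.007746-0.002306i   from Y*(Ω₁)=+0.002875-0.025977i, Y(Ω₂)=+0.120308+0.284853i
  term(m=-1) = +0.039347-0.005734i   from Y*(Ω₁)=-0.182144+0.163100i, Y(Ω₂)=-0.135535-0.089884i
  term(m=+0) = -0.318807+0.000000i   from Y*(Ω₁)=+1.109905-0.000000i, Y(Ω₂)=-0.287238+0.000000i
  term(m=+1) = +0.039347+0.005734i   from Y*(Ω₁)=+0.182144+0.163100i, Y(Ω₂)=+0.135535-0.089884i
  term(m=+2) = +0.007746+0.002306i   from Y*(Ω₁)=+0.002875+0.025977i, Y(Ω₂)=+0.120308-0.284853i
  term(m=+3) = -0.000159-0.000074i   from Y*(Ω₁)=-0.001047+0.001466i, Y(Ω₂)=+0.018002+0.095688i
  term(m=+4) = -0.000027-0.000017i   from Y*(Ω₁)=-0.000087+0.000019i, Y(Ω₂)=+0.250342+0.257376i
  term(m=+5) = -0.000000-0.000000i   from Y*(Ω₁)=-0.000003-0.000002i, Y(Ω₂)=+0.077072+0.016723i
  term(m=+6) = +0.000000+0.000000i   from Y*(Ω₁)=-0.000000-0.000000i, Y(Ω₂)=-0.319980+0.124816i
  term(m=+7) = +0.000000+0.000000i   from Y*(Ω₁)=+0.000000-0.000000i, Y(Ω₂)=-0.253180+0.359718i
  term(m=+8) = +0.000000+0.000000i   from Y*(Ω₁)=+0.000000-0.000000i, Y(Ω₂)=-0.006615+0.238683i
Total Σ_m = -0.224994-0.000000i. Multiply by 0.739198: -0.166315-0.000000i. P_8(cos γ) = -0.166315

-0.166315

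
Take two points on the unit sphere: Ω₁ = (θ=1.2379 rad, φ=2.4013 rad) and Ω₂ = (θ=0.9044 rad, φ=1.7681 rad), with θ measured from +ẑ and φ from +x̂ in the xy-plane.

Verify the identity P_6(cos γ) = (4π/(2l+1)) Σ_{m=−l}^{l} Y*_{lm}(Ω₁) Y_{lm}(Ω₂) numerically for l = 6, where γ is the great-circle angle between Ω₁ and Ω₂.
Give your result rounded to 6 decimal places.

-0.393047

Expand P_6 via completeness: Σ_{m} conj(Y_{6,m}) at Ω₁ times Y_{6,m} at Ω₂ —
  [-6]  conj(Y_{6,-6})(Ω₁) = -0.092035+0.331731i ; Y_{6,-6}(Ω₂) = -0.043006+0.105530i ; Δ = -0.031049-0.023979i
  [-5]  conj(Y_{6,-5})(Ω₁) = +0.349389-0.218986i ; Y_{6,-5}(Ω₂) = -0.258940-0.171237i ; Δ = -0.127969-0.003124i
  [-4]  conj(Y_{6,-4})(Ω₁) = -0.048907-0.008921i ; Y_{6,-4}(Ω₂) = +0.307349-0.309704i ; Δ = -0.017794+0.012405i
  [-3]  conj(Y_{6,-3})(Ω₁) = -0.198525-0.261102i ; Y_{6,-3}(Ω₂) = +0.131301+0.195293i ; Δ = +0.024925-0.073053i
  [-2]  conj(Y_{6,-2})(Ω₁) = -0.014306+0.158149i ; Y_{6,-2}(Ω₂) = +0.196857-0.081981i ; Δ = +0.010149+0.032306i
  [-1]  conj(Y_{6,-1})(Ω₁) = -0.204092+0.186464i ; Y_{6,-1}(Ω₂) = +0.064554+0.322924i ; Δ = -0.073389-0.053869i
  [+0]  conj(Y_{6,0})(Ω₁) = +0.184466-0.000000i ; Y_{6,0}(Ω₂) = +0.128186+0.000000i ; Δ = +0.023646+0.000000i
  [+1]  conj(Y_{6,1})(Ω₁) = +0.204092+0.186464i ; Y_{6,1}(Ω₂) = -0.064554+0.322924i ; Δ = -0.073389+0.053869i
  [+2]  conj(Y_{6,2})(Ω₁) = -0.014306-0.158149i ; Y_{6,2}(Ω₂) = +0.196857+0.081981i ; Δ = +0.010149-0.032306i
  [+3]  conj(Y_{6,3})(Ω₁) = +0.198525-0.261102i ; Y_{6,3}(Ω₂) = -0.131301+0.195293i ; Δ = +0.024925+0.073053i
  [+4]  conj(Y_{6,4})(Ω₁) = -0.048907+0.008921i ; Y_{6,4}(Ω₂) = +0.307349+0.309704i ; Δ = -0.017794-0.012405i
  [+5]  conj(Y_{6,5})(Ω₁) = -0.349389-0.218986i ; Y_{6,5}(Ω₂) = +0.258940-0.171237i ; Δ = -0.127969+0.003124i
  [+6]  conj(Y_{6,6})(Ω₁) = -0.092035-0.331731i ; Y_{6,6}(Ω₂) = -0.043006-0.105530i ; Δ = -0.031049+0.023979i
Σ over m = -0.406610-0.000000i; ×(4π/13) → -0.393047-0.000000i. Real part: -0.393047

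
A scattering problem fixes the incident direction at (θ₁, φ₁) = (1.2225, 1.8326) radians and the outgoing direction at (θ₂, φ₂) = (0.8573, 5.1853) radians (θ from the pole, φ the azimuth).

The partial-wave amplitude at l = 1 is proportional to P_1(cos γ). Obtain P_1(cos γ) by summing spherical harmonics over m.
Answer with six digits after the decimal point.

Expand P_1 via completeness: Σ_{m} conj(Y_{1,m}) at Ω₁ times Y_{1,m} at Ω₂ —
  term(m=-1) = -0.08295 + 0.01778j   from Y*(Ω₁)=-0.08405 + 0.31368j, Y(Ω₂)=0.11898 + 0.23255j
  term(m=+0) = 0.05333 + 0.00000j   from Y*(Ω₁)=0.16676 + 0.00000j, Y(Ω₂)=0.31978 + 0.00000j
  term(m=+1) = -0.08295 - 0.01778j   from Y*(Ω₁)=0.08405 + 0.31368j, Y(Ω₂)=-0.11898 + 0.23255j
Accumulated sum -0.11257 + 0.00000j; after 4π/(2l+1) scaling, -0.47153 + 0.00000j ⇒ P_1 = -0.471530

-0.471530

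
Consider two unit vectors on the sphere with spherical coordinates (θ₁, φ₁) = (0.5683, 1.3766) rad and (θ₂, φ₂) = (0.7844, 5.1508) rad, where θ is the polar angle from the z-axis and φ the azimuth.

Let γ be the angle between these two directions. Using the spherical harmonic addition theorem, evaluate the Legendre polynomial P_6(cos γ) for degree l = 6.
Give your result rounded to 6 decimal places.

0.108627

Expand P_6 via completeness: Σ_{m} conj(Y_{6,m}) at Ω₁ times Y_{6,m} at Ω₂ —
  [-6]  conj(Y_{6,-6})(Ω₁) = -0.00463 + 0.01079j ; Y_{6,-6}(Ω₂) = 0.05235 + 0.02936j ; Δ = -0.00056 + 0.00043j
  [-5]  conj(Y_{6,-5})(Ω₁) = 0.05257 + 0.03595j ; Y_{6,-5}(Ω₂) = 0.16942 - 0.12127j ; Δ = 0.01327 - 0.00028j
  [-4]  conj(Y_{6,-4})(Ω₁) = 0.14546 - 0.14298j ; Y_{6,-4}(Ω₂) = -0.07287 - 0.39407j ; Δ = -0.06694 - 0.04690j
  [-3]  conj(Y_{6,-3})(Ω₁) = -0.22667 - 0.34403j ; Y_{6,-3}(Ω₂) = -0.39484 - 0.10316j ; Δ = 0.05401 + 0.15922j
  [-2]  conj(Y_{6,-2})(Ω₁) = -0.42479 + 0.17382j ; Y_{6,-2}(Ω₂) = -0.02755 + 0.03311j ; Δ = 0.00595 - 0.01885j
  [-1]  conj(Y_{6,-1})(Ω₁) = 0.01230 + 0.06254j ; Y_{6,-1}(Ω₂) = -0.15276 - 0.32582j ; Δ = 0.01850 - 0.01356j
  [+0]  conj(Y_{6,0})(Ω₁) = -0.41712 + 0.00000j ; Y_{6,0}(Ω₂) = -0.15331 + 0.00000j ; Δ = 0.06395 + 0.00000j
  [+1]  conj(Y_{6,1})(Ω₁) = -0.01230 + 0.06254j ; Y_{6,1}(Ω₂) = 0.15276 - 0.32582j ; Δ = 0.01850 + 0.01356j
  [+2]  conj(Y_{6,2})(Ω₁) = -0.42479 - 0.17382j ; Y_{6,2}(Ω₂) = -0.02755 - 0.03311j ; Δ = 0.00595 + 0.01885j
  [+3]  conj(Y_{6,3})(Ω₁) = 0.22667 - 0.34403j ; Y_{6,3}(Ω₂) = 0.39484 - 0.10316j ; Δ = 0.05401 - 0.15922j
  [+4]  conj(Y_{6,4})(Ω₁) = 0.14546 + 0.14298j ; Y_{6,4}(Ω₂) = -0.07287 + 0.39407j ; Δ = -0.06694 + 0.04690j
  [+5]  conj(Y_{6,5})(Ω₁) = -0.05257 + 0.03595j ; Y_{6,5}(Ω₂) = -0.16942 - 0.12127j ; Δ = 0.01327 + 0.00028j
  [+6]  conj(Y_{6,6})(Ω₁) = -0.00463 - 0.01079j ; Y_{6,6}(Ω₂) = 0.05235 - 0.02936j ; Δ = -0.00056 - 0.00043j
Accumulated sum 0.11238 - 0.00000j; after 4π/(2l+1) scaling, 0.10863 - 0.00000j ⇒ P_6 = 0.108627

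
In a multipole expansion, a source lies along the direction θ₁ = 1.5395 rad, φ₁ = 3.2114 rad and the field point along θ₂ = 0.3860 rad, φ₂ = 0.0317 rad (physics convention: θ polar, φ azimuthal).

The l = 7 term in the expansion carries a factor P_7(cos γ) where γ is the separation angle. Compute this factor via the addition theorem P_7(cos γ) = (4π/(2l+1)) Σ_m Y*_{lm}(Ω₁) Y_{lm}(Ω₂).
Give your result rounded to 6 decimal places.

0.138057

Addition theorem: P_7(cos γ) = (4π/15) Σ_m Y*_{lm}(Ω₁) Y_{lm}(Ω₂), m = −7…7:
  m=-7: -0.44001 - 0.23393j × 0.00052 - 0.00012j = -0.00026 - 0.00007j  (running Σ = -0.00026 - 0.00007j)
  m=-6: 0.05333 + 0.02374j × 0.00485 - 0.00093j = 0.00028 + 0.00007j  (running Σ = 0.00002 - 0.00001j)
  m=-5: 0.33958 + 0.12359j × 0.02784 - 0.00445j = 0.01000 + 0.00193j  (running Σ = 0.01003 + 0.00192j)
  m=-4: -0.06581 - 0.01887j × 0.11053 - 0.01409j = -0.00754 - 0.00116j  (running Σ = 0.00249 + 0.00077j)
  m=-3: -0.31720 - 0.06742j × 0.30379 - 0.02898j = -0.09832 - 0.01129j  (running Σ = -0.09583 - 0.01052j)
  m=-2: 0.07213 + 0.01014j × 0.53159 - 0.03375j = 0.03869 + 0.00295j  (running Σ = -0.05714 - 0.00757j)
  m=-1: 0.31005 + 0.02168j × 0.41961 - 0.01331j = 0.13039 + 0.00497j  (running Σ = 0.07324 - 0.00260j)
  m=0: -0.07413 + 0.00000j × -0.24697 + 0.00000j = 0.01831 + 0.00000j  (running Σ = 0.09155 - 0.00260j)
  m=1: -0.31005 + 0.02168j × -0.41961 - 0.01331j = 0.13039 - 0.00497j  (running Σ = 0.22194 - 0.00757j)
  m=2: 0.07213 - 0.01014j × 0.53159 + 0.03375j = 0.03869 - 0.00295j  (running Σ = 0.26062 - 0.01052j)
  m=3: 0.31720 - 0.06742j × -0.30379 - 0.02898j = -0.09832 + 0.01129j  (running Σ = 0.16231 + 0.00077j)
  m=4: -0.06581 + 0.01887j × 0.11053 + 0.01409j = -0.00754 + 0.00116j  (running Σ = 0.15477 + 0.00192j)
  m=5: -0.33958 + 0.12359j × -0.02784 - 0.00445j = 0.01000 - 0.00193j  (running Σ = 0.16477 - 0.00001j)
  m=6: 0.05333 - 0.02374j × 0.00485 + 0.00093j = 0.00028 - 0.00007j  (running Σ = 0.16505 - 0.00007j)
  m=7: 0.44001 - 0.23393j × -0.00052 - 0.00012j = -0.00026 + 0.00007j  (running Σ = 0.16479 - 0.00000j)
Σ over m = 0.16479 - 0.00000j; ×(4π/15) → 0.13806 - 0.00000j. Real part: 0.138057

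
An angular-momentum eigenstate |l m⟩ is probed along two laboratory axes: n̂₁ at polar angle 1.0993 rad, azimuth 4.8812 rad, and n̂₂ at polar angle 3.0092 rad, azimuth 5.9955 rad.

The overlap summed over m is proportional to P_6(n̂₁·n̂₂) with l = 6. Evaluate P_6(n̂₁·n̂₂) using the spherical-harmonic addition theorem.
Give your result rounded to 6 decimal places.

Term-by-term m-sum for l=6 (normalisation 4π/13 = 0.966644):
  term(m=-6) = +0.000001-0.000000i   from Y*(Ω₁)=-0.127872-0.204900i, Y(Ω₂)=-0.000000+0.000003i
  term(m=-5) = -0.000021-0.000019i   from Y*(Ω₁)=+0.318801-0.283435i, Y(Ω₂)=-0.000009-0.000066i
  term(m=-4) = -0.000077+0.000293i   from Y*(Ω₁)=+0.222702+0.178345i, Y(Ω₂)=+0.000433+0.000970i
  term(m=-3) = -0.001737+0.000354i   from Y*(Ω₁)=+0.074133-0.133649i, Y(Ω₂)=-0.007540-0.008812i
  term(m=-2) = +0.017816+0.023059i   from Y*(Ω₁)=+0.319272+0.112085i, Y(Ω₂)=+0.072251+0.046860i
  term(m=-1) = -0.006294+0.012817i   from Y*(Ω₁)=+0.006028-0.035368i, Y(Ω₂)=-0.381626-0.112921i
  term(m=+0) = +0.281531+0.000000i   from Y*(Ω₁)=+0.335866-0.000000i, Y(Ω₂)=+0.838227+0.000000i
  term(m=+1) = -0.006294-0.012817i   from Y*(Ω₁)=-0.006028-0.035368i, Y(Ω₂)=+0.381626-0.112921i
  term(m=+2) = +0.017816-0.023059i   from Y*(Ω₁)=+0.319272-0.112085i, Y(Ω₂)=+0.072251-0.046860i
  term(m=+3) = -0.001737-0.000354i   from Y*(Ω₁)=-0.074133-0.133649i, Y(Ω₂)=+0.007540-0.008812i
  term(m=+4) = -0.000077-0.000293i   from Y*(Ω₁)=+0.222702-0.178345i, Y(Ω₂)=+0.000433-0.000970i
  term(m=+5) = -0.000021+0.000019i   from Y*(Ω₁)=-0.318801-0.283435i, Y(Ω₂)=+0.000009-0.000066i
  term(m=+6) = +0.000001+0.000000i   from Y*(Ω₁)=-0.127872+0.204900i, Y(Ω₂)=-0.000000-0.000003i
Σ over m = +0.300906+0.000000i; ×(4π/13) → +0.290869+0.000000i. Real part: 0.290869

0.290869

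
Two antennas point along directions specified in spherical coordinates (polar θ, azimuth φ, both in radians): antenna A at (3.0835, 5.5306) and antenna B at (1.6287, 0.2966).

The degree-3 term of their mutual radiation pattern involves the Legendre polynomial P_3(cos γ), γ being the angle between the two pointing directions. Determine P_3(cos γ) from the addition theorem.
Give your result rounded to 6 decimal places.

-0.128356

Summing Y*_{l m}(θ₁,φ₁)·Y_{l m}(θ₂,φ₂) over m ∈ [−3, 3]; prefactor 4π/(2·3+1) = 1.795196:
  m=-3: Y*=-0.000052-0.000063i  Y=+0.261352-0.322533i  product -0.000034+0.000000i
  m=-2: Y*=-0.000226+0.003432i  Y=-0.048875+0.032952i  product -0.000102-0.000175i
  m=-1: Y*=+0.054554-0.051086i  Y=-0.303384+0.092719i  product -0.011814+0.020557i
  m=+0: Y*=-0.738814-0.000000i  Y=+0.064427+0.000000i  product -0.047600-0.000000i
  m=+1: Y*=-0.054554-0.051086i  Y=+0.303384+0.092719i  product -0.011814-0.020557i
  m=+2: Y*=-0.000226-0.003432i  Y=-0.048875-0.032952i  product -0.000102+0.000175i
  m=+3: Y*=+0.000052-0.000063i  Y=-0.261352-0.322533i  product -0.000034-0.000000i
Accumulated sum -0.071500-0.000000i; after 4π/(2l+1) scaling, -0.128356-0.000000i ⇒ P_3 = -0.128356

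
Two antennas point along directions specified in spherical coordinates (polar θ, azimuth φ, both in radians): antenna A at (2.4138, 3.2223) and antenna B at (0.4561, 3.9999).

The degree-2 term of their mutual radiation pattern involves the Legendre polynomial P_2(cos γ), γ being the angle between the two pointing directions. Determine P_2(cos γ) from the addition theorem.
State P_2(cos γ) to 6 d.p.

-0.180484

Addition theorem: P_2(cos γ) = (4π/5) Σ_m Y*_{lm}(Ω₁) Y_{lm}(Ω₂), m = −2…2:
  term(m=-2) = (0.000200, -0.012808)   from Y*(Ω₁)=(0.168713, 0.027472), Y(Ω₂)=(-0.010888, -0.074141)
  term(m=-1) = (-0.083530, 0.082237)   from Y*(Ω₁)=(0.382464, 0.030935), Y(Ω₂)=(-0.199702, 0.231172)
  term(m=+0) = (0.094848, 0.000000)   from Y*(Ω₁)=(0.212080, -0.000000), Y(Ω₂)=(0.447229, 0.000000)
  term(m=+1) = (-0.083530, -0.082237)   from Y*(Ω₁)=(-0.382464, 0.030935), Y(Ω₂)=(0.199702, 0.231172)
  term(m=+2) = (0.000200, 0.012808)   from Y*(Ω₁)=(0.168713, -0.027472), Y(Ω₂)=(-0.010888, 0.074141)
Accumulated sum (-0.071812, 0.000000); after 4π/(2l+1) scaling, (-0.180484, 0.000000) ⇒ P_2 = -0.180484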